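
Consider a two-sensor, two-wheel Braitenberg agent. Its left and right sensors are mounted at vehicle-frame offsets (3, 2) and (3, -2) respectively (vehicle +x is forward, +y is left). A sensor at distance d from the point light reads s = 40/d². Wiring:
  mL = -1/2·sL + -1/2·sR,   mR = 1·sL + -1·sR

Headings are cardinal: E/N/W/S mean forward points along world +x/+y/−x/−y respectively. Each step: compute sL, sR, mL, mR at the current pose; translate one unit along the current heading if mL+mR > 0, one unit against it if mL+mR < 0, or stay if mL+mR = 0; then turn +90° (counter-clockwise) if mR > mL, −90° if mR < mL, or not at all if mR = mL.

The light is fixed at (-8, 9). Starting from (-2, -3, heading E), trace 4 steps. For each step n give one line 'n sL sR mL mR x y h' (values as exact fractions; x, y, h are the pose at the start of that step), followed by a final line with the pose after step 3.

0 40/181 40/277 -9160/50137 3840/50137 -2 -3 E
1 4/9 4/13 -44/117 16/117 -3 -3 N
2 40/229 8/25 -1416/5725 -832/5725 -3 -4 W
3 1/8 5/34 -37/272 -3/136 -2 -4 S
final -2 -3 E

n=0: pose=(-2,-3,E); sL=40/181, sR=40/277; mL=-9160/50137, mR=3840/50137; mL+mR=-5320/50137 → advance -1; mR−mL=13000/50137 → turn +1·90°
n=1: pose=(-3,-3,N); sL=4/9, sR=4/13; mL=-44/117, mR=16/117; mL+mR=-28/117 → advance -1; mR−mL=20/39 → turn +1·90°
n=2: pose=(-3,-4,W); sL=40/229, sR=8/25; mL=-1416/5725, mR=-832/5725; mL+mR=-2248/5725 → advance -1; mR−mL=584/5725 → turn +1·90°
n=3: pose=(-2,-4,S); sL=1/8, sR=5/34; mL=-37/272, mR=-3/136; mL+mR=-43/272 → advance -1; mR−mL=31/272 → turn +1·90°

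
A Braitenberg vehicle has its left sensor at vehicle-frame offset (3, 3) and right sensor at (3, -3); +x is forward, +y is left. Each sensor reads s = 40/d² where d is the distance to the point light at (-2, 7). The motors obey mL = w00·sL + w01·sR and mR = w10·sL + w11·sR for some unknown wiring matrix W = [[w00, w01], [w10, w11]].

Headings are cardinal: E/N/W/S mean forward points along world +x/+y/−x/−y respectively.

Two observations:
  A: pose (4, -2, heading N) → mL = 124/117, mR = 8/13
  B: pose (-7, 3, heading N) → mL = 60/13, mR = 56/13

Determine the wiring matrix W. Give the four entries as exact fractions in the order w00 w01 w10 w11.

1 1/2 1/2 1/2

obs A: pose=(4,-2,N) → sL=8/9, sR=40/117, mL=124/117, mR=8/13
obs B: pose=(-7,3,N) → sL=8/13, sR=8, mL=60/13, mR=56/13
sensor matrix S = [[8/9, 40/117], [8/13, 8]]; det S = 10496/1521
solve [mL_A; mL_B] = S·[w00; w01] and [mR_A; mR_B] = S·[w10; w11]:
  w00 = 1, w01 = 1/2, w10 = 1/2, w11 = 1/2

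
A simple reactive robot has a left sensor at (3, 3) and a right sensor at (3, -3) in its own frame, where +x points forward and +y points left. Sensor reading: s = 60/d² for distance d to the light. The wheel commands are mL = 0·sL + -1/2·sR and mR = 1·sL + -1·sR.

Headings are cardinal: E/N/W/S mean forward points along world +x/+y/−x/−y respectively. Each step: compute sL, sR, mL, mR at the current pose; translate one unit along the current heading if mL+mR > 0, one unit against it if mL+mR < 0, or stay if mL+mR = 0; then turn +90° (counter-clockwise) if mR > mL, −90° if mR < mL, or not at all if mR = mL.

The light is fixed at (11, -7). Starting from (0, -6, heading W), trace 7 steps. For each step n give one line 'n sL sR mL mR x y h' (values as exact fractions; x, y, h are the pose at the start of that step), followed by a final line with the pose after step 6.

0 3/10 15/53 -15/106 9/530 0 -6 W
1 60/53 60/173 -30/173 7200/9169 1 -6 S
2 30/29 30/29 -15/29 0 1 -7 E
3 12/41 60/73 -30/73 -1584/2993 0 -7 N
4 15/17 3/4 -3/8 9/68 0 -8 E
5 60/229 12/17 -6/17 -1728/3893 -1 -8 N
6 30/41 30/53 -15/53 360/2173 -1 -9 E
final -2 -9 N

n=0: pose=(0,-6,W); sL=3/10, sR=15/53; mL=-15/106, mR=9/530; mL+mR=-33/265 → advance -1; mR−mL=42/265 → turn +1·90°
n=1: pose=(1,-6,S); sL=60/53, sR=60/173; mL=-30/173, mR=7200/9169; mL+mR=5610/9169 → advance +1; mR−mL=8790/9169 → turn +1·90°
n=2: pose=(1,-7,E); sL=30/29, sR=30/29; mL=-15/29, mR=0; mL+mR=-15/29 → advance -1; mR−mL=15/29 → turn +1·90°
n=3: pose=(0,-7,N); sL=12/41, sR=60/73; mL=-30/73, mR=-1584/2993; mL+mR=-2814/2993 → advance -1; mR−mL=-354/2993 → turn -1·90°
n=4: pose=(0,-8,E); sL=15/17, sR=3/4; mL=-3/8, mR=9/68; mL+mR=-33/136 → advance -1; mR−mL=69/136 → turn +1·90°
n=5: pose=(-1,-8,N); sL=60/229, sR=12/17; mL=-6/17, mR=-1728/3893; mL+mR=-3102/3893 → advance -1; mR−mL=-354/3893 → turn -1·90°
n=6: pose=(-1,-9,E); sL=30/41, sR=30/53; mL=-15/53, mR=360/2173; mL+mR=-255/2173 → advance -1; mR−mL=975/2173 → turn +1·90°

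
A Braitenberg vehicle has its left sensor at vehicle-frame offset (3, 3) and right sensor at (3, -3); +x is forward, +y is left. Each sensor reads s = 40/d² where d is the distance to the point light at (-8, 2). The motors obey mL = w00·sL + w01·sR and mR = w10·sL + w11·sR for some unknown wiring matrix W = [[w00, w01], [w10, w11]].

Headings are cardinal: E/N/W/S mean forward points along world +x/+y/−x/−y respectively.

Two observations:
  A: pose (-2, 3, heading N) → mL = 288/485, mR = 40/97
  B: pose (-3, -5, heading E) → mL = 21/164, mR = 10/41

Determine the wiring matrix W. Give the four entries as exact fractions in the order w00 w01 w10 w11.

1/2 -1/2 0 1

obs A: pose=(-2,3,N) → sL=8/5, sR=40/97, mL=288/485, mR=40/97
obs B: pose=(-3,-5,E) → sL=1/2, sR=10/41, mL=21/164, mR=10/41
sensor matrix S = [[8/5, 40/97], [1/2, 10/41]]; det S = 732/3977
solve [mL_A; mL_B] = S·[w00; w01] and [mR_A; mR_B] = S·[w10; w11]:
  w00 = 1/2, w01 = -1/2, w10 = 0, w11 = 1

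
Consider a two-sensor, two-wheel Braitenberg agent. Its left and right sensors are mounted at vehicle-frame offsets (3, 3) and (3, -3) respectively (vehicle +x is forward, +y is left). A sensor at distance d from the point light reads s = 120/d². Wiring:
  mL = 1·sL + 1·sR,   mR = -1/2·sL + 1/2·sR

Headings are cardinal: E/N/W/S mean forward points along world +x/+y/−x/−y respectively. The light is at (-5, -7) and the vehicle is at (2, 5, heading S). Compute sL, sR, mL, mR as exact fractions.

120/181 120/97 33360/17557 5040/17557

left sensor world pos  = (5, 2); dL² = 181
right sensor world pos = (-1, 2); dR² = 97
sL = 120/181 = 120/181
sR = 120/97 = 120/97
mL = 1·sL + 1·sR = 33360/17557
mR = -1/2·sL + 1/2·sR = 5040/17557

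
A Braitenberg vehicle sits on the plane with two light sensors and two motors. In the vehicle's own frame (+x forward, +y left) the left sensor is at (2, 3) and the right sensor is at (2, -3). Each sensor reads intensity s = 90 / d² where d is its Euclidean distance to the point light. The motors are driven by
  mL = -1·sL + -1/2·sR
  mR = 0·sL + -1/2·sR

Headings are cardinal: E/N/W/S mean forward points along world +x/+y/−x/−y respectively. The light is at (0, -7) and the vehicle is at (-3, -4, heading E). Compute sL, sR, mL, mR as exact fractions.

90/37 90 -1755/37 -45

left sensor world pos  = (-1, -1); dL² = 37
right sensor world pos = (-1, -7); dR² = 1
sL = 90/37 = 90/37
sR = 90/1 = 90
mL = -1·sL + -1/2·sR = -1755/37
mR = 0·sL + -1/2·sR = -45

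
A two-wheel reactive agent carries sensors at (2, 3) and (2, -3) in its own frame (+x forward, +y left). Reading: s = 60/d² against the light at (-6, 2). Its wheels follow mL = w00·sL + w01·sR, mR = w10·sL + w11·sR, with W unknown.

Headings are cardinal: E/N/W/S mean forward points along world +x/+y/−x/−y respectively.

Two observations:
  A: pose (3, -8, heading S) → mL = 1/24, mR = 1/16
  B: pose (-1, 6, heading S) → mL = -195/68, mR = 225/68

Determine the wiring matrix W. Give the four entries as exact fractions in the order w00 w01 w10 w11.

1 -1/2 -1/2 1/2

obs A: pose=(3,-8,S) → sL=5/24, sR=1/3, mL=1/24, mR=1/16
obs B: pose=(-1,6,S) → sL=15/17, sR=15/2, mL=-195/68, mR=225/68
sensor matrix S = [[5/24, 1/3], [15/17, 15/2]]; det S = 345/272
solve [mL_A; mL_B] = S·[w00; w01] and [mR_A; mR_B] = S·[w10; w11]:
  w00 = 1, w01 = -1/2, w10 = -1/2, w11 = 1/2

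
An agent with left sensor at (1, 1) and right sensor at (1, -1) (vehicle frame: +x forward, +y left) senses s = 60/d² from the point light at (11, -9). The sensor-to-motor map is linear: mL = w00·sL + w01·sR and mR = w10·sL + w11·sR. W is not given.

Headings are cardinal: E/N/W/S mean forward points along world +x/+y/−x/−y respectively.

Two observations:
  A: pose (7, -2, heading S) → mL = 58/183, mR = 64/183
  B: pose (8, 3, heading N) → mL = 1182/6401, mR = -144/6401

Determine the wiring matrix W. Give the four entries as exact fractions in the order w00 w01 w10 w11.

-1/2 1 1 -1

obs A: pose=(7,-2,S) → sL=4/3, sR=60/61, mL=58/183, mR=64/183
obs B: pose=(8,3,N) → sL=12/37, sR=60/173, mL=1182/6401, mR=-144/6401
sensor matrix S = [[4/3, 60/61], [12/37, 60/173]]; det S = 56000/390461
solve [mL_A; mL_B] = S·[w00; w01] and [mR_A; mR_B] = S·[w10; w11]:
  w00 = -1/2, w01 = 1, w10 = 1, w11 = -1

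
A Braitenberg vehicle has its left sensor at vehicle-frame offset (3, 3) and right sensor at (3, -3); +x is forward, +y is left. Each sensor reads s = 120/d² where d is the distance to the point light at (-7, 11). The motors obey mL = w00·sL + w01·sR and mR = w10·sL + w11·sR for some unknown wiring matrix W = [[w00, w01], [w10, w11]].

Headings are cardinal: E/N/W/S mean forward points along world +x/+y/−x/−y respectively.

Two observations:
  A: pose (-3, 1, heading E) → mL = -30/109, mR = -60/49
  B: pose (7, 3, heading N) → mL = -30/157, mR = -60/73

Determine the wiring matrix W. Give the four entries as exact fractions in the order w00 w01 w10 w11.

obs A: pose=(-3,1,E) → sL=60/49, sR=60/109, mL=-30/109, mR=-60/49
obs B: pose=(7,3,N) → sL=60/73, sR=60/157, mL=-30/157, mR=-60/73
sensor matrix S = [[60/49, 60/109], [60/73, 60/157]]; det S = 950400/61213201
solve [mL_A; mL_B] = S·[w00; w01] and [mR_A; mR_B] = S·[w10; w11]:
  w00 = 0, w01 = -1/2, w10 = -1, w11 = 0

0 -1/2 -1 0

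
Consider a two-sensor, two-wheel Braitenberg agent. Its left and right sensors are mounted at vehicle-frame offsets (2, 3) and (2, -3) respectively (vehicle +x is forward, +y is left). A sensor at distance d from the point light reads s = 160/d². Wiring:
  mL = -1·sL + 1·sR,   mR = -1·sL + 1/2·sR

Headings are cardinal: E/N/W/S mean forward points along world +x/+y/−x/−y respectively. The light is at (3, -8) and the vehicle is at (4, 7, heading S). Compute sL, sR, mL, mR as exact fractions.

32/37 160/173 384/6401 -2576/6401

left sensor world pos  = (7, 5); dL² = 185
right sensor world pos = (1, 5); dR² = 173
sL = 160/185 = 32/37
sR = 160/173 = 160/173
mL = -1·sL + 1·sR = 384/6401
mR = -1·sL + 1/2·sR = -2576/6401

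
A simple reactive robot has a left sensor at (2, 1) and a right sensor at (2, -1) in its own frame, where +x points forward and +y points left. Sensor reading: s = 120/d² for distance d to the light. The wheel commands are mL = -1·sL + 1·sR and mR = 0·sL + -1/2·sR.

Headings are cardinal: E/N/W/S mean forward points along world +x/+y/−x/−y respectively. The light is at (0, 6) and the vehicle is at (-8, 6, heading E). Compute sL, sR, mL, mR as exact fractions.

120/37 120/37 0 -60/37

left sensor world pos  = (-6, 7); dL² = 37
right sensor world pos = (-6, 5); dR² = 37
sL = 120/37 = 120/37
sR = 120/37 = 120/37
mL = -1·sL + 1·sR = 0
mR = 0·sL + -1/2·sR = -60/37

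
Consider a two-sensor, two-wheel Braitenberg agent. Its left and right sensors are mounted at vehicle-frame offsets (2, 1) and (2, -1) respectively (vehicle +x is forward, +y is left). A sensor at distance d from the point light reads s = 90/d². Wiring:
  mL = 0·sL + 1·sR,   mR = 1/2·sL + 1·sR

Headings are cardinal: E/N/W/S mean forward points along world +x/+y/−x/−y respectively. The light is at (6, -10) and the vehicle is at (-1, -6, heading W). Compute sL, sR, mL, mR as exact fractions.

left sensor world pos  = (-3, -7); dL² = 90
right sensor world pos = (-3, -5); dR² = 106
sL = 90/90 = 1
sR = 90/106 = 45/53
mL = 0·sL + 1·sR = 45/53
mR = 1/2·sL + 1·sR = 143/106

1 45/53 45/53 143/106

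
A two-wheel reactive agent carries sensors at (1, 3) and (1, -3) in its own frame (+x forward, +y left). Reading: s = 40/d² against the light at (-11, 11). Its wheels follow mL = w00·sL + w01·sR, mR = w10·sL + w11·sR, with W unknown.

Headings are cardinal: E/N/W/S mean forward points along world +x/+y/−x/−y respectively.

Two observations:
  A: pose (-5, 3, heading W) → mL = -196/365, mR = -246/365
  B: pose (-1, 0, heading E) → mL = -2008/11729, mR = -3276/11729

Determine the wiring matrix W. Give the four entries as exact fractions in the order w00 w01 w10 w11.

obs A: pose=(-5,3,W) → sL=20/73, sR=4/5, mL=-196/365, mR=-246/365
obs B: pose=(-1,0,E) → sL=8/37, sR=40/317, mL=-2008/11729, mR=-3276/11729
sensor matrix S = [[20/73, 4/5], [8/37, 40/317]]; det S = -592512/4281085
solve [mL_A; mL_B] = S·[w00; w01] and [mR_A; mR_B] = S·[w10; w11]:
  w00 = -1/2, w01 = -1/2, w10 = -1, w11 = -1/2

-1/2 -1/2 -1 -1/2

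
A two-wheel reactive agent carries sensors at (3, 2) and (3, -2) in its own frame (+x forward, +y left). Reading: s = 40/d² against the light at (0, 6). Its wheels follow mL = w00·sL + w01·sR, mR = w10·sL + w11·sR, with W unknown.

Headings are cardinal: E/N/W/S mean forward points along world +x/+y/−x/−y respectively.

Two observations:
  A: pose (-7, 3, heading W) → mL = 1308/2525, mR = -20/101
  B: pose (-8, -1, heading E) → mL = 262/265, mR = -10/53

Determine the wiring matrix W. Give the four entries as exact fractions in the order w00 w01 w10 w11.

obs A: pose=(-7,3,W) → sL=8/25, sR=40/101, mL=1308/2525, mR=-20/101
obs B: pose=(-8,-1,E) → sL=4/5, sR=20/53, mL=262/265, mR=-10/53
sensor matrix S = [[8/25, 40/101], [4/5, 20/53]]; det S = -5248/26765
solve [mL_A; mL_B] = S·[w00; w01] and [mR_A; mR_B] = S·[w10; w11]:
  w00 = 1, w01 = 1/2, w10 = 0, w11 = -1/2

1 1/2 0 -1/2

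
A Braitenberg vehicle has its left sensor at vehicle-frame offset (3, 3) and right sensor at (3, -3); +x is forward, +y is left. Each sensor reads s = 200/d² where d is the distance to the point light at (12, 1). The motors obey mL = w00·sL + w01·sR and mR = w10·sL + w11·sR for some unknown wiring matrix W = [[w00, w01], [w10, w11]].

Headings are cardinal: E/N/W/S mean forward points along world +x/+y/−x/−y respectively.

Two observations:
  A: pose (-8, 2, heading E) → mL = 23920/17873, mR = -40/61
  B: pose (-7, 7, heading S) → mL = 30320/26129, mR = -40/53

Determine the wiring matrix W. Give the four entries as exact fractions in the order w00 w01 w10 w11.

1 1 -1 0

obs A: pose=(-8,2,E) → sL=40/61, sR=200/293, mL=23920/17873, mR=-40/61
obs B: pose=(-7,7,S) → sL=40/53, sR=200/493, mL=30320/26129, mR=-40/53
sensor matrix S = [[40/61, 200/293], [40/53, 200/493]]; det S = -116352000/467003617
solve [mL_A; mL_B] = S·[w00; w01] and [mR_A; mR_B] = S·[w10; w11]:
  w00 = 1, w01 = 1, w10 = -1, w11 = 0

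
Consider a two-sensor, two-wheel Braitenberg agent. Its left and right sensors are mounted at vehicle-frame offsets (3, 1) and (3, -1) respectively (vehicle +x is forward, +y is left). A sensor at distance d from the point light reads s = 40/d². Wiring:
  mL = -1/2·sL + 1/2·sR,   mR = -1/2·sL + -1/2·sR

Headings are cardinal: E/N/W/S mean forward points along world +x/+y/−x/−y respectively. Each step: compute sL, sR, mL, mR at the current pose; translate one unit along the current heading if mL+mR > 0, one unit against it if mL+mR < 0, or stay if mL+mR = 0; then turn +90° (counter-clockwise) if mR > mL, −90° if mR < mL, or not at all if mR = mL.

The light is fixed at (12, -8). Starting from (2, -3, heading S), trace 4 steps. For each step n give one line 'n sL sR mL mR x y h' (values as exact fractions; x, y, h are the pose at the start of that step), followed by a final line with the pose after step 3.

n=0: pose=(2,-3,S); sL=8/17, sR=8/25; mL=-32/425, mR=-168/425; mL+mR=-8/17 → advance -1; mR−mL=-8/25 → turn -1·90°
n=1: pose=(2,-2,W); sL=20/97, sR=20/109; mL=-120/10573, mR=-2060/10573; mL+mR=-20/97 → advance -1; mR−mL=-20/109 → turn -1·90°
n=2: pose=(3,-2,N); sL=40/181, sR=8/29; mL=144/5249, mR=-1304/5249; mL+mR=-40/181 → advance -1; mR−mL=-8/29 → turn -1·90°
n=3: pose=(3,-3,E); sL=5/9, sR=10/13; mL=25/234, mR=-155/234; mL+mR=-5/9 → advance -1; mR−mL=-10/13 → turn -1·90°

0 8/17 8/25 -32/425 -168/425 2 -3 S
1 20/97 20/109 -120/10573 -2060/10573 2 -2 W
2 40/181 8/29 144/5249 -1304/5249 3 -2 N
3 5/9 10/13 25/234 -155/234 3 -3 E
final 2 -3 S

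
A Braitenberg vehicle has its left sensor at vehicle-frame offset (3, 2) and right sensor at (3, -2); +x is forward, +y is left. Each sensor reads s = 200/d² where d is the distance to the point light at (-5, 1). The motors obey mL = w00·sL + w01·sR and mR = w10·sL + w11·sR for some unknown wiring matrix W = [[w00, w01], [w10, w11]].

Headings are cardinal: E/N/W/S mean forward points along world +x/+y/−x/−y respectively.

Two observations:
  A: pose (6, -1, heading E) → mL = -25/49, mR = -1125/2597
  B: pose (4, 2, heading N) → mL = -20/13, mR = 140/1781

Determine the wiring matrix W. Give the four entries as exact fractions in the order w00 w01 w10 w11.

-1/2 0 1/2 -1

obs A: pose=(6,-1,E) → sL=50/49, sR=50/53, mL=-25/49, mR=-1125/2597
obs B: pose=(4,2,N) → sL=40/13, sR=200/137, mL=-20/13, mR=140/1781
sensor matrix S = [[50/49, 50/53], [40/13, 200/137]]; det S = -6536000/4625257
solve [mL_A; mL_B] = S·[w00; w01] and [mR_A; mR_B] = S·[w10; w11]:
  w00 = -1/2, w01 = 0, w10 = 1/2, w11 = -1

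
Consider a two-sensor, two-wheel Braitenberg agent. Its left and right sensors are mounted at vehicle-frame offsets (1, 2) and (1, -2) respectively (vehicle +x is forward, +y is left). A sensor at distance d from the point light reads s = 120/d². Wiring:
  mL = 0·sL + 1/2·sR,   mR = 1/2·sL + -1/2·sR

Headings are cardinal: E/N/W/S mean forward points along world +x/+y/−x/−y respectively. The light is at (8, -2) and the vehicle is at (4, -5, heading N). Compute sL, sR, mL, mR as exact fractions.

3 15 15/2 -6

left sensor world pos  = (2, -4); dL² = 40
right sensor world pos = (6, -4); dR² = 8
sL = 120/40 = 3
sR = 120/8 = 15
mL = 0·sL + 1/2·sR = 15/2
mR = 1/2·sL + -1/2·sR = -6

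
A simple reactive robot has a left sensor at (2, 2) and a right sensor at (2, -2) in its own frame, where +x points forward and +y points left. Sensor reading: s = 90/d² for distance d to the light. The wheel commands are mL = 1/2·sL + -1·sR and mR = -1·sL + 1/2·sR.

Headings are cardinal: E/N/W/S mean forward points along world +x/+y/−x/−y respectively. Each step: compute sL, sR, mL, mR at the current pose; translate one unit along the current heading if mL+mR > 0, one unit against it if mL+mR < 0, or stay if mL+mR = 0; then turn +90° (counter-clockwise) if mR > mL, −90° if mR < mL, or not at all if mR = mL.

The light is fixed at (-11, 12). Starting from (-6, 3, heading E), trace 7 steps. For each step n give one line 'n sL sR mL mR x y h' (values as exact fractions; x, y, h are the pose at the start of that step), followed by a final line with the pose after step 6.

0 45/49 9/17 -117/1666 -1089/1666 -6 3 E
1 90/157 18/25 -1701/3925 -837/3925 -7 3 S
2 5/4 45/68 -5/136 -125/136 -7 4 E
3 18/25 90/101 -1341/2525 -693/2525 -8 4 S
4 9/5 45/53 27/530 -729/530 -8 5 E
5 90/97 10/9 -565/873 -325/873 -9 5 S
6 45/16 9/8 9/32 -9/4 -9 6 E
final -10 6 S

n=0: pose=(-6,3,E); sL=45/49, sR=9/17; mL=-117/1666, mR=-1089/1666; mL+mR=-603/833 → advance -1; mR−mL=-486/833 → turn -1·90°
n=1: pose=(-7,3,S); sL=90/157, sR=18/25; mL=-1701/3925, mR=-837/3925; mL+mR=-2538/3925 → advance -1; mR−mL=864/3925 → turn +1·90°
n=2: pose=(-7,4,E); sL=5/4, sR=45/68; mL=-5/136, mR=-125/136; mL+mR=-65/68 → advance -1; mR−mL=-15/17 → turn -1·90°
n=3: pose=(-8,4,S); sL=18/25, sR=90/101; mL=-1341/2525, mR=-693/2525; mL+mR=-2034/2525 → advance -1; mR−mL=648/2525 → turn +1·90°
n=4: pose=(-8,5,E); sL=9/5, sR=45/53; mL=27/530, mR=-729/530; mL+mR=-351/265 → advance -1; mR−mL=-378/265 → turn -1·90°
n=5: pose=(-9,5,S); sL=90/97, sR=10/9; mL=-565/873, mR=-325/873; mL+mR=-890/873 → advance -1; mR−mL=80/291 → turn +1·90°
n=6: pose=(-9,6,E); sL=45/16, sR=9/8; mL=9/32, mR=-9/4; mL+mR=-63/32 → advance -1; mR−mL=-81/32 → turn -1·90°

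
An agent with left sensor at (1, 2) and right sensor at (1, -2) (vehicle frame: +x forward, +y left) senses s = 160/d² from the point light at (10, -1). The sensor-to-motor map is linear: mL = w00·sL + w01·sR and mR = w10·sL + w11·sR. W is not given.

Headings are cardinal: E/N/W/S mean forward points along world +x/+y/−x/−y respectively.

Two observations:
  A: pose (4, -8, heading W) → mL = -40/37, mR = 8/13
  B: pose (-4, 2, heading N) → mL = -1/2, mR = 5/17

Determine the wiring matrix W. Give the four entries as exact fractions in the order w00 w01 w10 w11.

0 -1/2 1/2 0

obs A: pose=(4,-8,W) → sL=16/13, sR=80/37, mL=-40/37, mR=8/13
obs B: pose=(-4,2,N) → sL=10/17, sR=1, mL=-1/2, mR=5/17
sensor matrix S = [[16/13, 80/37], [10/17, 1]]; det S = -336/8177
solve [mL_A; mL_B] = S·[w00; w01] and [mR_A; mR_B] = S·[w10; w11]:
  w00 = 0, w01 = -1/2, w10 = 1/2, w11 = 0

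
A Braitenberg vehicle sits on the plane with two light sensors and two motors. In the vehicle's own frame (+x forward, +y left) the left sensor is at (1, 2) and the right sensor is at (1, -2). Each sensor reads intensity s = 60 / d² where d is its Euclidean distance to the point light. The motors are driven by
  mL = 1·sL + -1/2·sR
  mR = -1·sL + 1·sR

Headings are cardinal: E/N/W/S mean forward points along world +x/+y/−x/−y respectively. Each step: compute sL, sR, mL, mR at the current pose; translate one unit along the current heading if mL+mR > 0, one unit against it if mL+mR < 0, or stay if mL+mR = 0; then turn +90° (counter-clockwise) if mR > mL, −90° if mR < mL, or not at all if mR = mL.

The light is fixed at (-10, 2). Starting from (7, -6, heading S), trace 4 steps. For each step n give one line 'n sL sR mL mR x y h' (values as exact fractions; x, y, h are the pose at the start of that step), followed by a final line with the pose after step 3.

n=0: pose=(7,-6,S); sL=30/221, sR=10/51; mL=25/663, mR=40/663; mL+mR=5/51 → advance +1; mR−mL=5/221 → turn +1·90°
n=1: pose=(7,-7,E); sL=60/373, sR=12/89; mL=3102/33197, mR=-864/33197; mL+mR=6/89 → advance +1; mR−mL=-3966/33197 → turn -1·90°
n=2: pose=(8,-7,S); sL=3/25, sR=15/89; mL=159/4450, mR=108/2225; mL+mR=15/178 → advance +1; mR−mL=57/4450 → turn +1·90°
n=3: pose=(8,-8,E); sL=12/85, sR=12/101; mL=702/8585, mR=-192/8585; mL+mR=6/101 → advance +1; mR−mL=-894/8585 → turn -1·90°

0 30/221 10/51 25/663 40/663 7 -6 S
1 60/373 12/89 3102/33197 -864/33197 7 -7 E
2 3/25 15/89 159/4450 108/2225 8 -7 S
3 12/85 12/101 702/8585 -192/8585 8 -8 E
final 9 -8 S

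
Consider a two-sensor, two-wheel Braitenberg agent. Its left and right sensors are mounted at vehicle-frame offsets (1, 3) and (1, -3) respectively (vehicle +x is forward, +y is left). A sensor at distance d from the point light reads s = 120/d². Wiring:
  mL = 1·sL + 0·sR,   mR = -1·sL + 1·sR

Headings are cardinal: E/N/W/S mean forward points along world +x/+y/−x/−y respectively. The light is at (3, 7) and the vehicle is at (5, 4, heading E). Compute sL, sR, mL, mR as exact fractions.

40/3 8/3 40/3 -32/3

left sensor world pos  = (6, 7); dL² = 9
right sensor world pos = (6, 1); dR² = 45
sL = 120/9 = 40/3
sR = 120/45 = 8/3
mL = 1·sL + 0·sR = 40/3
mR = -1·sL + 1·sR = -32/3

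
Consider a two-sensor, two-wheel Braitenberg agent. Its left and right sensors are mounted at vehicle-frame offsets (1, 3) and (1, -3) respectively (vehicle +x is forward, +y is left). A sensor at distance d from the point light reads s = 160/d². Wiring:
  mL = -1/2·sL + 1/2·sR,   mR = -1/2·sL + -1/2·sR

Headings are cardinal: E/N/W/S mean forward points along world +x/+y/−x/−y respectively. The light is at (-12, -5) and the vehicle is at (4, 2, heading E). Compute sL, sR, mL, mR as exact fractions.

160/389 32/61 1344/23729 -11104/23729

left sensor world pos  = (5, 5); dL² = 389
right sensor world pos = (5, -1); dR² = 305
sL = 160/389 = 160/389
sR = 160/305 = 32/61
mL = -1/2·sL + 1/2·sR = 1344/23729
mR = -1/2·sL + -1/2·sR = -11104/23729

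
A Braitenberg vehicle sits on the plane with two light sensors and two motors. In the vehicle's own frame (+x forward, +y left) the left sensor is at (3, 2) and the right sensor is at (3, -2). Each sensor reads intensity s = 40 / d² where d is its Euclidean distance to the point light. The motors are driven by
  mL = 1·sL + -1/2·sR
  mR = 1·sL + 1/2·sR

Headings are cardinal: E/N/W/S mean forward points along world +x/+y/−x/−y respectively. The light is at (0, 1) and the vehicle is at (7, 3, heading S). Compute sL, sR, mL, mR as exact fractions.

20/41 20/13 -150/533 670/533

left sensor world pos  = (9, 0); dL² = 82
right sensor world pos = (5, 0); dR² = 26
sL = 40/82 = 20/41
sR = 40/26 = 20/13
mL = 1·sL + -1/2·sR = -150/533
mR = 1·sL + 1/2·sR = 670/533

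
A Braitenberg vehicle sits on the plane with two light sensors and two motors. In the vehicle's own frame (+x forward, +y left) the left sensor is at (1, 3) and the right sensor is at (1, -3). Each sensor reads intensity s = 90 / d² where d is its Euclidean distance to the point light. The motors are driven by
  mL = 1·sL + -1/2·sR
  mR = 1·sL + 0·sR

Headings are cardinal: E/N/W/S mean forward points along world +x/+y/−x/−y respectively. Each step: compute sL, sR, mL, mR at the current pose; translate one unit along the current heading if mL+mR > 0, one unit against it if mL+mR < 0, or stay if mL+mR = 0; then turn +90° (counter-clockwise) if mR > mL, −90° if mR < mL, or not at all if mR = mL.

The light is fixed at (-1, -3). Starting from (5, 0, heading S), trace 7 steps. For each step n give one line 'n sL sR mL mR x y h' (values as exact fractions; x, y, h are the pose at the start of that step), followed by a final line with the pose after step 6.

n=0: pose=(5,0,S); sL=18/17, sR=90/13; mL=-531/221, mR=18/17; mL+mR=-297/221 → advance -1; mR−mL=45/13 → turn +1·90°
n=1: pose=(5,1,E); sL=45/49, sR=9/5; mL=9/490, mR=45/49; mL+mR=459/490 → advance +1; mR−mL=9/10 → turn +1·90°
n=2: pose=(6,1,N); sL=90/41, sR=18/25; mL=1881/1025, mR=90/41; mL+mR=4131/1025 → advance +1; mR−mL=9/25 → turn +1·90°
n=3: pose=(6,2,W); sL=9/4, sR=9/10; mL=9/5, mR=9/4; mL+mR=81/20 → advance +1; mR−mL=9/20 → turn +1·90°
n=4: pose=(5,2,S); sL=90/97, sR=18/5; mL=-423/485, mR=90/97; mL+mR=27/485 → advance +1; mR−mL=9/5 → turn +1·90°
n=5: pose=(5,1,E); sL=45/49, sR=9/5; mL=9/490, mR=45/49; mL+mR=459/490 → advance +1; mR−mL=9/10 → turn +1·90°
n=6: pose=(6,1,N); sL=90/41, sR=18/25; mL=1881/1025, mR=90/41; mL+mR=4131/1025 → advance +1; mR−mL=9/25 → turn +1·90°

0 18/17 90/13 -531/221 18/17 5 0 S
1 45/49 9/5 9/490 45/49 5 1 E
2 90/41 18/25 1881/1025 90/41 6 1 N
3 9/4 9/10 9/5 9/4 6 2 W
4 90/97 18/5 -423/485 90/97 5 2 S
5 45/49 9/5 9/490 45/49 5 1 E
6 90/41 18/25 1881/1025 90/41 6 1 N
final 6 2 W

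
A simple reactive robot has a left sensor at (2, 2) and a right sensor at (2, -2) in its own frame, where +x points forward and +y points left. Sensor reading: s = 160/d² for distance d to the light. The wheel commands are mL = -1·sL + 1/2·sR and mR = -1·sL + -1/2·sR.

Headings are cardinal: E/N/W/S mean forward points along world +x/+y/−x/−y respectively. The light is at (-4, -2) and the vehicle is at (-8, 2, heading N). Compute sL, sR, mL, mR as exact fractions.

left sensor world pos  = (-10, 4); dL² = 72
right sensor world pos = (-6, 4); dR² = 40
sL = 160/72 = 20/9
sR = 160/40 = 4
mL = -1·sL + 1/2·sR = -2/9
mR = -1·sL + -1/2·sR = -38/9

20/9 4 -2/9 -38/9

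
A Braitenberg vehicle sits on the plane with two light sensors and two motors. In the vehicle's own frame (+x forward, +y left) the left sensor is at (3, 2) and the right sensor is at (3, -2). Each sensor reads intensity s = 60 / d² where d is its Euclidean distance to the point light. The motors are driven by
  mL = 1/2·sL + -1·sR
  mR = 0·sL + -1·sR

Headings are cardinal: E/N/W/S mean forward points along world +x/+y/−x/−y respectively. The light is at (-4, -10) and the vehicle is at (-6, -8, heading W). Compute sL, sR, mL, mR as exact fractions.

12/5 60/41 -54/205 -60/41

left sensor world pos  = (-9, -10); dL² = 25
right sensor world pos = (-9, -6); dR² = 41
sL = 60/25 = 12/5
sR = 60/41 = 60/41
mL = 1/2·sL + -1·sR = -54/205
mR = 0·sL + -1·sR = -60/41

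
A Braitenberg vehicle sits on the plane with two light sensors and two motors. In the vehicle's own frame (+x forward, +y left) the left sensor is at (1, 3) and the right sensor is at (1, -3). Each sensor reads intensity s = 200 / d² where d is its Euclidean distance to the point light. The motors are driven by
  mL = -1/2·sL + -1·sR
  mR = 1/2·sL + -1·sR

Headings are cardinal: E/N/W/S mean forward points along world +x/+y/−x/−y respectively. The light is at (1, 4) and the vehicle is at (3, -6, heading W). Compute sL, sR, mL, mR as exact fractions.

left sensor world pos  = (2, -9); dL² = 170
right sensor world pos = (2, -3); dR² = 50
sL = 200/170 = 20/17
sR = 200/50 = 4
mL = -1/2·sL + -1·sR = -78/17
mR = 1/2·sL + -1·sR = -58/17

20/17 4 -78/17 -58/17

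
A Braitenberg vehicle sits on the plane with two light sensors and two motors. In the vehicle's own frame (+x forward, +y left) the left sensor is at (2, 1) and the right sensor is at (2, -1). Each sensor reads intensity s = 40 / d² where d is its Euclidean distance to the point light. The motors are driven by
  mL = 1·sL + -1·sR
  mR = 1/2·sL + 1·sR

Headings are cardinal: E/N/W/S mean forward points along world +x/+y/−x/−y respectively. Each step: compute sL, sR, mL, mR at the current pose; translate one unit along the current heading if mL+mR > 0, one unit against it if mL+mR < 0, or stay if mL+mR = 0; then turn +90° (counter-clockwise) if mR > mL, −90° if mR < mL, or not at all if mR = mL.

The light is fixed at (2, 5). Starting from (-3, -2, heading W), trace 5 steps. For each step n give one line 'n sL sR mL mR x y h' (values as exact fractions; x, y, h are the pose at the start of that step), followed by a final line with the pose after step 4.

n=0: pose=(-3,-2,W); sL=40/113, sR=8/17; mL=-224/1921, mR=1244/1921; mL+mR=60/113 → advance +1; mR−mL=1468/1921 → turn +1·90°
n=1: pose=(-4,-2,S); sL=20/53, sR=4/13; mL=48/689, mR=342/689; mL+mR=30/53 → advance +1; mR−mL=294/689 → turn +1·90°
n=2: pose=(-4,-3,E); sL=8/13, sR=40/97; mL=256/1261, mR=908/1261; mL+mR=12/13 → advance +1; mR−mL=652/1261 → turn +1·90°
n=3: pose=(-3,-3,N); sL=5/9, sR=10/13; mL=-25/117, mR=245/234; mL+mR=5/6 → advance +1; mR−mL=295/234 → turn +1·90°
n=4: pose=(-3,-2,W); sL=40/113, sR=8/17; mL=-224/1921, mR=1244/1921; mL+mR=60/113 → advance +1; mR−mL=1468/1921 → turn +1·90°

0 40/113 8/17 -224/1921 1244/1921 -3 -2 W
1 20/53 4/13 48/689 342/689 -4 -2 S
2 8/13 40/97 256/1261 908/1261 -4 -3 E
3 5/9 10/13 -25/117 245/234 -3 -3 N
4 40/113 8/17 -224/1921 1244/1921 -3 -2 W
final -4 -2 S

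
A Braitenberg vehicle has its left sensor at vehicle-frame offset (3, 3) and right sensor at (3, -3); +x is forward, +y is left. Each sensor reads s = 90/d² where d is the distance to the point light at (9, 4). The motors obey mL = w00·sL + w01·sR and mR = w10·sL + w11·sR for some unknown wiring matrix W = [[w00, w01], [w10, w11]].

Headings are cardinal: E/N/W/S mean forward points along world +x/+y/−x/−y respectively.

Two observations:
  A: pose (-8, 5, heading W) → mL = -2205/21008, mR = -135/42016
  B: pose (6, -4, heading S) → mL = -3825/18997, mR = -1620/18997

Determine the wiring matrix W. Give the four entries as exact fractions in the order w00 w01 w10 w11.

1/2 -1 -1/2 1/2

obs A: pose=(-8,5,W) → sL=45/202, sR=45/208, mL=-2205/21008, mR=-135/42016
obs B: pose=(6,-4,S) → sL=90/121, sR=90/157, mL=-3825/18997, mR=-1620/18997
sensor matrix S = [[45/202, 45/208], [90/121, 90/157]]; det S = -6627825/199544488
solve [mL_A; mL_B] = S·[w00; w01] and [mR_A; mR_B] = S·[w10; w11]:
  w00 = 1/2, w01 = -1, w10 = -1/2, w11 = 1/2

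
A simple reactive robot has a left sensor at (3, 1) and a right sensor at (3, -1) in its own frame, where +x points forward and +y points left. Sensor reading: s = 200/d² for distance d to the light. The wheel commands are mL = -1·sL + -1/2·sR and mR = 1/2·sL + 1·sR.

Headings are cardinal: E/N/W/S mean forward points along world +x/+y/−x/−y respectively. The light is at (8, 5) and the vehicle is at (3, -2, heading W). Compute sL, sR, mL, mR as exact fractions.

left sensor world pos  = (0, -3); dL² = 128
right sensor world pos = (0, -1); dR² = 100
sL = 200/128 = 25/16
sR = 200/100 = 2
mL = -1·sL + -1/2·sR = -41/16
mR = 1/2·sL + 1·sR = 89/32

25/16 2 -41/16 89/32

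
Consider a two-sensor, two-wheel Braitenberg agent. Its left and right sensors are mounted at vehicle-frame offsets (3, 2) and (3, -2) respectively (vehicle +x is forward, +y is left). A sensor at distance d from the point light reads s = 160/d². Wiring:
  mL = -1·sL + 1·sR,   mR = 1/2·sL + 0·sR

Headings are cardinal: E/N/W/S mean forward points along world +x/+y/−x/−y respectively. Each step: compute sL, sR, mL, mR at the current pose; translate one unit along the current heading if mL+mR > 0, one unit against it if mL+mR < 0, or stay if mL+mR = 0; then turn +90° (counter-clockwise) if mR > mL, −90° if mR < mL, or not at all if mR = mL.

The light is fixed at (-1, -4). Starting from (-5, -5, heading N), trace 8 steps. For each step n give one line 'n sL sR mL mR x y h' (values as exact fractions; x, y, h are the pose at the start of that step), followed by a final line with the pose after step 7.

0 4 20 16 2 -5 -5 N
1 32 32 0 16 -5 -4 E
2 80/17 16 192/17 40/17 -4 -4 N
3 160/9 160 1280/9 80/9 -4 -3 E
4 40 8 -32 20 -3 -3 S
5 160/17 160 2560/17 80/17 -3 -2 E
6 80 16 -64 40 -2 -2 S
7 160/29 32 768/29 80/29 -2 -1 E
final -1 -1 S

n=0: pose=(-5,-5,N); sL=4, sR=20; mL=16, mR=2; mL+mR=18 → advance +1; mR−mL=-14 → turn -1·90°
n=1: pose=(-5,-4,E); sL=32, sR=32; mL=0, mR=16; mL+mR=16 → advance +1; mR−mL=16 → turn +1·90°
n=2: pose=(-4,-4,N); sL=80/17, sR=16; mL=192/17, mR=40/17; mL+mR=232/17 → advance +1; mR−mL=-152/17 → turn -1·90°
n=3: pose=(-4,-3,E); sL=160/9, sR=160; mL=1280/9, mR=80/9; mL+mR=1360/9 → advance +1; mR−mL=-400/3 → turn -1·90°
n=4: pose=(-3,-3,S); sL=40, sR=8; mL=-32, mR=20; mL+mR=-12 → advance -1; mR−mL=52 → turn +1·90°
n=5: pose=(-3,-2,E); sL=160/17, sR=160; mL=2560/17, mR=80/17; mL+mR=2640/17 → advance +1; mR−mL=-2480/17 → turn -1·90°
n=6: pose=(-2,-2,S); sL=80, sR=16; mL=-64, mR=40; mL+mR=-24 → advance -1; mR−mL=104 → turn +1·90°
n=7: pose=(-2,-1,E); sL=160/29, sR=32; mL=768/29, mR=80/29; mL+mR=848/29 → advance +1; mR−mL=-688/29 → turn -1·90°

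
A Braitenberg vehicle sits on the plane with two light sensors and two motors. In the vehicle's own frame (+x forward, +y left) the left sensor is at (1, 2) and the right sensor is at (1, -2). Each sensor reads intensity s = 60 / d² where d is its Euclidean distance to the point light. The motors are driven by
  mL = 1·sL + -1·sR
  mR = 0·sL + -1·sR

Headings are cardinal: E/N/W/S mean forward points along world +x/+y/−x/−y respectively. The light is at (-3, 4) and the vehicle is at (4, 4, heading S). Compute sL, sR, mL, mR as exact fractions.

30/41 30/13 -840/533 -30/13

left sensor world pos  = (6, 3); dL² = 82
right sensor world pos = (2, 3); dR² = 26
sL = 60/82 = 30/41
sR = 60/26 = 30/13
mL = 1·sL + -1·sR = -840/533
mR = 0·sL + -1·sR = -30/13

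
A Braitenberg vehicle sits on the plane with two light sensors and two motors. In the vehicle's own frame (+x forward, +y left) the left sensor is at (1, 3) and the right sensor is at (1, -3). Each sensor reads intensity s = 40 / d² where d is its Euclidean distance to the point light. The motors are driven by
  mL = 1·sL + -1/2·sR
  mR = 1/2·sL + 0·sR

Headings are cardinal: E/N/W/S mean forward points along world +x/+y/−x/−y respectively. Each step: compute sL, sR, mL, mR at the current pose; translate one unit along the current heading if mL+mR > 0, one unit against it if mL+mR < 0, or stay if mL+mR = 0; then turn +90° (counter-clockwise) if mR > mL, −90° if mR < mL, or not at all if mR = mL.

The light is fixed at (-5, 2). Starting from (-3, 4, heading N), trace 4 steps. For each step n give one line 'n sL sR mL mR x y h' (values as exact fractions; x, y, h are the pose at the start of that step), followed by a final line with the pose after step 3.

n=0: pose=(-3,4,N); sL=4, sR=20/17; mL=58/17, mR=2; mL+mR=92/17 → advance +1; mR−mL=-24/17 → turn -1·90°
n=1: pose=(-3,5,E); sL=8/9, sR=40/9; mL=-4/3, mR=4/9; mL+mR=-8/9 → advance -1; mR−mL=16/9 → turn +1·90°
n=2: pose=(-4,5,N); sL=2, sR=5/4; mL=11/8, mR=1; mL+mR=19/8 → advance +1; mR−mL=-3/8 → turn -1·90°
n=3: pose=(-4,6,E); sL=40/53, sR=8; mL=-172/53, mR=20/53; mL+mR=-152/53 → advance -1; mR−mL=192/53 → turn +1·90°

0 4 20/17 58/17 2 -3 4 N
1 8/9 40/9 -4/3 4/9 -3 5 E
2 2 5/4 11/8 1 -4 5 N
3 40/53 8 -172/53 20/53 -4 6 E
final -5 6 N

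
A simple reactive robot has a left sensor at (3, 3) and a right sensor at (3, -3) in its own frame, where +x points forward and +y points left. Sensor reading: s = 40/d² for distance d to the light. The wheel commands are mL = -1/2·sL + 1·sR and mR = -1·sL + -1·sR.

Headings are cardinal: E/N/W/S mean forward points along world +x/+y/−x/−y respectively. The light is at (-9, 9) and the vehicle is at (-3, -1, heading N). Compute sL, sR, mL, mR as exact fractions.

left sensor world pos  = (-6, 2); dL² = 58
right sensor world pos = (0, 2); dR² = 130
sL = 40/58 = 20/29
sR = 40/130 = 4/13
mL = -1/2·sL + 1·sR = -14/377
mR = -1·sL + -1·sR = -376/377

20/29 4/13 -14/377 -376/377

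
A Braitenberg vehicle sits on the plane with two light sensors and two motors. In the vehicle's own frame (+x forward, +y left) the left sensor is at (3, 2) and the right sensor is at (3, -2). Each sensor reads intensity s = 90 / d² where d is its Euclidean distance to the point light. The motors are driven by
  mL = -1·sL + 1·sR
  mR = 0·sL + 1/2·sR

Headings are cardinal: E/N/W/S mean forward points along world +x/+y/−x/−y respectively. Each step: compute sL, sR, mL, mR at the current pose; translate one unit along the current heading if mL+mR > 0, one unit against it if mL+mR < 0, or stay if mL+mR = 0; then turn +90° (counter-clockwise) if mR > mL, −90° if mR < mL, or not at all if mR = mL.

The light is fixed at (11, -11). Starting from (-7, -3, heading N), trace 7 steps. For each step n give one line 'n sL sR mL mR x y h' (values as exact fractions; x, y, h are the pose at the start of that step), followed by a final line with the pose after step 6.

0 90/521 90/377 12960/196417 45/377 -7 -3 N
1 9/49 45/281 -324/13769 45/562 -7 -2 W
2 18/65 10/53 -304/3445 5/53 -8 -2 S
3 45/178 45/146 360/6497 45/292 -8 -3 E
4 90/521 90/377 12960/196417 45/377 -7 -3 N
5 9/49 45/281 -324/13769 45/562 -7 -2 W
6 18/65 10/53 -304/3445 5/53 -8 -2 S
final -8 -3 E

n=0: pose=(-7,-3,N); sL=90/521, sR=90/377; mL=12960/196417, mR=45/377; mL+mR=36405/196417 → advance +1; mR−mL=10485/196417 → turn +1·90°
n=1: pose=(-7,-2,W); sL=9/49, sR=45/281; mL=-324/13769, mR=45/562; mL+mR=1557/27538 → advance +1; mR−mL=2853/27538 → turn +1·90°
n=2: pose=(-8,-2,S); sL=18/65, sR=10/53; mL=-304/3445, mR=5/53; mL+mR=21/3445 → advance +1; mR−mL=629/3445 → turn +1·90°
n=3: pose=(-8,-3,E); sL=45/178, sR=45/146; mL=360/6497, mR=45/292; mL+mR=5445/25988 → advance +1; mR−mL=2565/25988 → turn +1·90°
n=4: pose=(-7,-3,N); sL=90/521, sR=90/377; mL=12960/196417, mR=45/377; mL+mR=36405/196417 → advance +1; mR−mL=10485/196417 → turn +1·90°
n=5: pose=(-7,-2,W); sL=9/49, sR=45/281; mL=-324/13769, mR=45/562; mL+mR=1557/27538 → advance +1; mR−mL=2853/27538 → turn +1·90°
n=6: pose=(-8,-2,S); sL=18/65, sR=10/53; mL=-304/3445, mR=5/53; mL+mR=21/3445 → advance +1; mR−mL=629/3445 → turn +1·90°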